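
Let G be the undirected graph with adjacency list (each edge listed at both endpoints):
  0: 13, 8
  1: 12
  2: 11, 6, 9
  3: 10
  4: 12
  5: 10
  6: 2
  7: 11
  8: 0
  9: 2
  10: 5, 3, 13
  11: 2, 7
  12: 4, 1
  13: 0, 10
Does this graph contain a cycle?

|V| = 14, |E| = 11, number of components = 3.
Since 11 = 14 - 3, the graph is a forest and contains no cycle.

No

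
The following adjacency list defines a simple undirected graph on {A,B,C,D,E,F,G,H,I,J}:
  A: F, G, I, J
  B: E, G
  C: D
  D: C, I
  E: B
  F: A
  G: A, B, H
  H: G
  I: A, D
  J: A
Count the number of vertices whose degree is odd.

Degrees: A:4, B:2, C:1, D:2, E:1, F:1, G:3, H:1, I:2, J:1
Odd-degree vertices: C, E, F, G, H, J.

6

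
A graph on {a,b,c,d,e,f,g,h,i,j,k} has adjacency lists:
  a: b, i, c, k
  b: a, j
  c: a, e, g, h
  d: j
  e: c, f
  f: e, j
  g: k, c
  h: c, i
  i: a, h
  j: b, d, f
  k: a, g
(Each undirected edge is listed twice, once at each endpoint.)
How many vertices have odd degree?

2

Degrees: a:4, b:2, c:4, d:1, e:2, f:2, g:2, h:2, i:2, j:3, k:2
Odd-degree vertices: d, j.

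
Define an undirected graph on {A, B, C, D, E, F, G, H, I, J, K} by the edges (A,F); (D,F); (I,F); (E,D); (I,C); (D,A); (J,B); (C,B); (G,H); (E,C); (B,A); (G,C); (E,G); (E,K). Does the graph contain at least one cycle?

The graph has 11 vertices, 14 edges, and 1 connected component.
Since 14 > 11 - 1, a cycle must exist; for instance C-E-D-F-I-C.

Yes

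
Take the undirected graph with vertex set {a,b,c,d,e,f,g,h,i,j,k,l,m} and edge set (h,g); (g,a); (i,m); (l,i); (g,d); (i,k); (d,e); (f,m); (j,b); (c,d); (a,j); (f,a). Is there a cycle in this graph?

|V| = 13, |E| = 12, number of components = 1.
A forest on 13 vertices with 1 component has exactly 12 edges, which matches — so no cycle.

No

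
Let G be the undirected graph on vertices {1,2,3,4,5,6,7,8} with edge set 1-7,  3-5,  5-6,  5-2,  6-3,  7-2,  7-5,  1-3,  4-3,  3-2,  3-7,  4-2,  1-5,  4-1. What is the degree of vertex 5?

Neighbors of 5: 1, 2, 3, 6, 7.

5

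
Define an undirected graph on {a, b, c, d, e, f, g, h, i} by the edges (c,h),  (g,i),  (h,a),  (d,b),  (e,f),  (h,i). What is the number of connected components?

3

Component: {b, d}
Component: {e, f}
Component: {a, c, g, h, i}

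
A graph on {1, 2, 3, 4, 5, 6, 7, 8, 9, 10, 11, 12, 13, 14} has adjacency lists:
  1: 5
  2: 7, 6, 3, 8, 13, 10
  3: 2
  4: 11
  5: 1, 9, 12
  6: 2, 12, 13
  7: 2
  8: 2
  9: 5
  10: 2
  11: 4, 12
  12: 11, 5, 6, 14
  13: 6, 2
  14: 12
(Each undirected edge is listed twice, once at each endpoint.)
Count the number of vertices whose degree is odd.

10

Degrees: 1:1, 2:6, 3:1, 4:1, 5:3, 6:3, 7:1, 8:1, 9:1, 10:1, 11:2, 12:4, 13:2, 14:1
Odd-degree vertices: 1, 3, 4, 5, 6, 7, 8, 9, 10, 14.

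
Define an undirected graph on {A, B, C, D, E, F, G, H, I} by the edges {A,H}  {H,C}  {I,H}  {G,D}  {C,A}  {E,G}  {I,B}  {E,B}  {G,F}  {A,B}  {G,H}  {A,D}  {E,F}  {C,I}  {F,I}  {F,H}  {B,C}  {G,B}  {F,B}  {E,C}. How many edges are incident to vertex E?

4

Neighbors of E: B, C, F, G.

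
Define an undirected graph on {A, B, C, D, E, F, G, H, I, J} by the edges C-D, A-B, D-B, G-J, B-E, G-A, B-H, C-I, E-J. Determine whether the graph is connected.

Component: {F}
Component: {A, B, C, D, E, G, H, I, J}
There are 2 separate components, so the graph is not connected.

No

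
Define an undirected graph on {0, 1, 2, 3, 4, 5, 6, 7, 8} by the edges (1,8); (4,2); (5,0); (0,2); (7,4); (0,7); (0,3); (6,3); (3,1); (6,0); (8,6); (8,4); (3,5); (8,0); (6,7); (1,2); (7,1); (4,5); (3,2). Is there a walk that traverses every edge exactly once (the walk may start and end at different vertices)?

Yes

Degrees: 0:6, 1:4, 2:4, 3:5, 4:4, 5:3, 6:4, 7:4, 8:4
Odd-degree vertices: 3, 5 (2 total).
The non-isolated vertices are connected and exactly 2 have odd degree, so an Eulerian trail exists (from 3 to 5).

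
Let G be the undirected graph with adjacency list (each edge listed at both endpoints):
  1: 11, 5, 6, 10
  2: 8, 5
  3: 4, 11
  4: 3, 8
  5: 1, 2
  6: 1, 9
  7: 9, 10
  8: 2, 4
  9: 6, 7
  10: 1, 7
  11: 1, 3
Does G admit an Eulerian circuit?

Degrees: 1:4, 2:2, 3:2, 4:2, 5:2, 6:2, 7:2, 8:2, 9:2, 10:2, 11:2
Every vertex has even degree and the edges form a single connected piece, so an Eulerian circuit exists.

Yes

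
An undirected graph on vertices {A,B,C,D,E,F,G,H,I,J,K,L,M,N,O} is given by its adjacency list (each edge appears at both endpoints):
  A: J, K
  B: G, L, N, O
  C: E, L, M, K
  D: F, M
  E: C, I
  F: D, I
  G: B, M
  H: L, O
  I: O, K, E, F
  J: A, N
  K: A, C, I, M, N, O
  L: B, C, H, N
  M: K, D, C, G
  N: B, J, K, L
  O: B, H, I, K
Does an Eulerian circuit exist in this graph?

Degrees: A:2, B:4, C:4, D:2, E:2, F:2, G:2, H:2, I:4, J:2, K:6, L:4, M:4, N:4, O:4
Every vertex has even degree and the edges form a single connected piece, so an Eulerian circuit exists.

Yes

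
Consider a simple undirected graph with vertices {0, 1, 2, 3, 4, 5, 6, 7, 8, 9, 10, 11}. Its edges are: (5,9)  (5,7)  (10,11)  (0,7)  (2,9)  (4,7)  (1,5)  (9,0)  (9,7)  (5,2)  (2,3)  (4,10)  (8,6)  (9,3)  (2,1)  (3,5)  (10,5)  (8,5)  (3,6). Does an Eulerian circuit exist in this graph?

No

Degrees: 0:2, 1:2, 2:4, 3:4, 4:2, 5:7, 6:2, 7:4, 8:2, 9:5, 10:3, 11:1
5, 9, 10, 11 have odd degree; an Eulerian circuit needs every degree to be even, so none exists.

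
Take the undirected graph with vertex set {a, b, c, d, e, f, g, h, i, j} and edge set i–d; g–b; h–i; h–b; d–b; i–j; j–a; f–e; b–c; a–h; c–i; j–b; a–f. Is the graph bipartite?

Yes

A valid 2-coloring puts {c, d, f, g, h, j} on one side and {a, b, e, i} on the other; every edge crosses between the two sides.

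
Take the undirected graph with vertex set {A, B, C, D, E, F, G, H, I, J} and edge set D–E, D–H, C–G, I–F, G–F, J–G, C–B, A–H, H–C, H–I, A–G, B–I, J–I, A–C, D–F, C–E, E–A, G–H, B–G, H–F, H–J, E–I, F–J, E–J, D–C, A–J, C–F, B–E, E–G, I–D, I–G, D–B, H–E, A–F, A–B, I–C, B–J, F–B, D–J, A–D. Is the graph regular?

Yes

Degrees: A:8, B:8, C:8, D:8, E:8, F:8, G:8, H:8, I:8, J:8
Every vertex has degree 8, so the graph is 8-regular.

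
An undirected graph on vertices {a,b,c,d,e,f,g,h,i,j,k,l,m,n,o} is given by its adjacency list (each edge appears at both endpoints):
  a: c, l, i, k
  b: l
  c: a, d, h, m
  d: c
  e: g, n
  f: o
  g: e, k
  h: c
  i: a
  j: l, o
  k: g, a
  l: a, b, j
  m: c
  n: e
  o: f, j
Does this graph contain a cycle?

The graph has 15 vertices, 14 edges, and 1 connected component.
Since 14 = 15 - 1, the graph is a forest and contains no cycle.

No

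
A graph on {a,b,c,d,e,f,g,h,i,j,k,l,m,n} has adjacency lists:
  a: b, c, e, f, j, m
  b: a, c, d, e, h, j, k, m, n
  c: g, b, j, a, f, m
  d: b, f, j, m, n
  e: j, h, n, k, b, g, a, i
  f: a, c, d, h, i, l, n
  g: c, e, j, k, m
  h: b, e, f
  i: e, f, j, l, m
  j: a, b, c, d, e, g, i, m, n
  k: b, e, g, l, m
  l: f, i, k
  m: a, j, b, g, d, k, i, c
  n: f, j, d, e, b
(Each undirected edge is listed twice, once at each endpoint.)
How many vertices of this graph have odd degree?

Degrees: a:6, b:9, c:6, d:5, e:8, f:7, g:5, h:3, i:5, j:9, k:5, l:3, m:8, n:5
Odd-degree vertices: b, d, f, g, h, i, j, k, l, n.

10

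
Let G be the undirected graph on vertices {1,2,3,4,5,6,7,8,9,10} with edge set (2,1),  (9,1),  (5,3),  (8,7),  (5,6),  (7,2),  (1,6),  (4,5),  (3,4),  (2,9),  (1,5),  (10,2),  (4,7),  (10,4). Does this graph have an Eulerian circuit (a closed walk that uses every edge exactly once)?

No

Degrees: 1:4, 2:4, 3:2, 4:4, 5:4, 6:2, 7:3, 8:1, 9:2, 10:2
Vertices with odd degree: 7, 8. An Eulerian circuit requires all degrees even.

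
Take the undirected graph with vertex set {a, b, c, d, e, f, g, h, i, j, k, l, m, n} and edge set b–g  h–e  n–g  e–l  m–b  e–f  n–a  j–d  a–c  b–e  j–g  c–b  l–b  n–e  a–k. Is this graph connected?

No

Component: {i}
Component: {a, b, c, d, e, f, g, h, j, k, l, m, n}
There are 2 separate components, so the graph is not connected.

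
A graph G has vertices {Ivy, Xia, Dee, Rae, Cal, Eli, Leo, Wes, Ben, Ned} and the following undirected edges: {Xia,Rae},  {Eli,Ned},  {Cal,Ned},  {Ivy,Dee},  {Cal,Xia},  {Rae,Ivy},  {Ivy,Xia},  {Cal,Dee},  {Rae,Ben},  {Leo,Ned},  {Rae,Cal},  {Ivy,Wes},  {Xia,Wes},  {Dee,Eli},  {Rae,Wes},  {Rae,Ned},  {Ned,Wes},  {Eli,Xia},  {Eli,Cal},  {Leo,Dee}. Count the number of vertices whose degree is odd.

4

Degrees: Ivy:4, Xia:5, Dee:4, Rae:6, Cal:5, Eli:4, Leo:2, Wes:4, Ben:1, Ned:5
Odd-degree vertices: Xia, Cal, Ben, Ned.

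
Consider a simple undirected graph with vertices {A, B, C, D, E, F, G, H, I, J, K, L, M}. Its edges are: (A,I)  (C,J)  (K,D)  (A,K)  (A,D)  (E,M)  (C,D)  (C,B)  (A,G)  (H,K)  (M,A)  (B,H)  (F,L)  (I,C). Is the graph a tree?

No

The graph has 13 vertices and 14 edges.
It is not connected, so it is not a tree.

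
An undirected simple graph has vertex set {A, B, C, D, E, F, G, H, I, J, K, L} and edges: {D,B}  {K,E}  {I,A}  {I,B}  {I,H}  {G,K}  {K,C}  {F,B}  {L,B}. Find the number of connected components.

Component: {J}
Component: {C, E, G, K}
Component: {A, B, D, F, H, I, L}

3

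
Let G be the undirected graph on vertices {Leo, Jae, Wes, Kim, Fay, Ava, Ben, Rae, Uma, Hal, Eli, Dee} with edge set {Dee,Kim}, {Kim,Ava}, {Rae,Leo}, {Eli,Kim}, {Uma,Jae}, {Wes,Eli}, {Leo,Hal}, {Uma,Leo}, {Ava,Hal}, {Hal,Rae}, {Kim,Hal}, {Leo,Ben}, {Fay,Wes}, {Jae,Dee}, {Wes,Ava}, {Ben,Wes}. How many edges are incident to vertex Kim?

Neighbors of Kim: Ava, Hal, Eli, Dee.

4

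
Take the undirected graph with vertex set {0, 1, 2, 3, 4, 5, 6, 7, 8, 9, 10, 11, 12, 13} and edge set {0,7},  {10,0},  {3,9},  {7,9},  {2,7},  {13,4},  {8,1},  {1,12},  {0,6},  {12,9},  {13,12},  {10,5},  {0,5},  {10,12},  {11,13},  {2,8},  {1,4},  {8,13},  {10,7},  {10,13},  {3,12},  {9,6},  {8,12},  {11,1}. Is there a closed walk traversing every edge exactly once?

No

Degrees: 0:4, 1:4, 2:2, 3:2, 4:2, 5:2, 6:2, 7:4, 8:4, 9:4, 10:5, 11:2, 12:6, 13:5
Vertices with odd degree: 10, 13. An Eulerian circuit requires all degrees even.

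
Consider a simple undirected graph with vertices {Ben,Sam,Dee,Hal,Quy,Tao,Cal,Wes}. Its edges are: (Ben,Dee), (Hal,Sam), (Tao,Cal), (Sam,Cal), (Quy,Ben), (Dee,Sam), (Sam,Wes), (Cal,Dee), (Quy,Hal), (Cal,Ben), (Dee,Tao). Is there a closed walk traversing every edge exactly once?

Degrees: Ben:3, Sam:4, Dee:4, Hal:2, Quy:2, Tao:2, Cal:4, Wes:1
Ben, Wes have odd degree; an Eulerian circuit needs every degree to be even, so none exists.

No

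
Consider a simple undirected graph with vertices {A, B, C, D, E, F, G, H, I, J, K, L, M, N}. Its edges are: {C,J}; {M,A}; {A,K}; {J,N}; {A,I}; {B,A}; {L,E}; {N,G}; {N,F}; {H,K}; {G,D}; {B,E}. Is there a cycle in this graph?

The graph has 14 vertices, 12 edges, and 2 connected components.
Since 12 = 14 - 2, the graph is a forest and contains no cycle.

No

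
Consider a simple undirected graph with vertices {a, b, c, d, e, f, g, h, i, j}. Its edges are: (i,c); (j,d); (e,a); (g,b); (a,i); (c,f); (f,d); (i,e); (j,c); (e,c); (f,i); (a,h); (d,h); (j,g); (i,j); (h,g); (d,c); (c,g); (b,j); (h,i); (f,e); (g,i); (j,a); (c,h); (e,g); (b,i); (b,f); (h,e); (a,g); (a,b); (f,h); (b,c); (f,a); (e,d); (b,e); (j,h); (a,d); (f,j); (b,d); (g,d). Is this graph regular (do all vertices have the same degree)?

Yes

Degrees: a:8, b:8, c:8, d:8, e:8, f:8, g:8, h:8, i:8, j:8
All degrees equal 8; the graph is regular.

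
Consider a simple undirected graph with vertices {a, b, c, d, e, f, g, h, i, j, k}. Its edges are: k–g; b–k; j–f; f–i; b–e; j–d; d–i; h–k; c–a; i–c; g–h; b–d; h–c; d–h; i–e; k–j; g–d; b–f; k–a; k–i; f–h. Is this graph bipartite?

No

The cycle h-g-k-h has length 3, which is odd, so the graph is not bipartite.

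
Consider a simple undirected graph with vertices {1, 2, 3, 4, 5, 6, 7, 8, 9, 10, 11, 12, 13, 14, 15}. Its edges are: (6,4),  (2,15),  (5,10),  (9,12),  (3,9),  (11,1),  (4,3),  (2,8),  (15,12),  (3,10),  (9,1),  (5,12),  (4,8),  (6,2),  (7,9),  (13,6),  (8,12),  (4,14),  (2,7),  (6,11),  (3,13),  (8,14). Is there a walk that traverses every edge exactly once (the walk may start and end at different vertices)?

Degrees: 1:2, 2:4, 3:4, 4:4, 5:2, 6:4, 7:2, 8:4, 9:4, 10:2, 11:2, 12:4, 13:2, 14:2, 15:2
Odd-degree vertices: none (0 total).
The non-isolated vertices are connected and exactly 0 have odd degree, so an Eulerian trail exists.

Yes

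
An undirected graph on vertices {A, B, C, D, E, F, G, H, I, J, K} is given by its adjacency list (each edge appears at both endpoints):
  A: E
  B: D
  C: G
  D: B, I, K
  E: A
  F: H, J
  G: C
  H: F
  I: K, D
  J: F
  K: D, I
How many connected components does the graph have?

4

Component: {A, E}
Component: {C, G}
Component: {F, H, J}
Component: {B, D, I, K}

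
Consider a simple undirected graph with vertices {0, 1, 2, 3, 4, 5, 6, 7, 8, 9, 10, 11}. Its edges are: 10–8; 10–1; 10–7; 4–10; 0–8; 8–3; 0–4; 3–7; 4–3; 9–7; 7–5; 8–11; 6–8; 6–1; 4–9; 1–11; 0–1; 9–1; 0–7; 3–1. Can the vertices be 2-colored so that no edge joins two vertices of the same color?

A valid 2-coloring puts {1, 2, 4, 7, 8} on one side and {0, 3, 5, 6, 9, 10, 11} on the other; every edge crosses between the two sides.

Yes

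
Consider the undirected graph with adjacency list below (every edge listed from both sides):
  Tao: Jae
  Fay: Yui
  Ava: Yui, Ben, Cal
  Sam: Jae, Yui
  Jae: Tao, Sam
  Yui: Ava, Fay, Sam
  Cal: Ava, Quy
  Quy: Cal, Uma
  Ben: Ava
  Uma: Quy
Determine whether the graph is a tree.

|V| = 10, |E| = 9.
Connected and |E| = |V| - 1, which characterizes a tree.

Yes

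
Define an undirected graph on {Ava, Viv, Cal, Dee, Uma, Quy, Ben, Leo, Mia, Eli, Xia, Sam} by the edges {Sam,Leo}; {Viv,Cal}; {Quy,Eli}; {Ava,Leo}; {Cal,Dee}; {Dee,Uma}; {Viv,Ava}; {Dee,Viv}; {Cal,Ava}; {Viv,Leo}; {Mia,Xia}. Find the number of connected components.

4

Component: {Ben}
Component: {Quy, Eli}
Component: {Mia, Xia}
Component: {Ava, Viv, Cal, Dee, Uma, Leo, Sam}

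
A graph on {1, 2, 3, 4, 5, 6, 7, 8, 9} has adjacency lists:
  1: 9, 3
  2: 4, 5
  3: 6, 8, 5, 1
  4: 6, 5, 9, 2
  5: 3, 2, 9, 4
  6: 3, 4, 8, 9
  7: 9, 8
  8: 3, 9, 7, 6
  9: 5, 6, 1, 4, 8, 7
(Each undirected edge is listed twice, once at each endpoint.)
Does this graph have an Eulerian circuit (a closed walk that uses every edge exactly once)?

Yes

Degrees: 1:2, 2:2, 3:4, 4:4, 5:4, 6:4, 7:2, 8:4, 9:6
Every vertex has even degree and the edges form a single connected piece, so an Eulerian circuit exists.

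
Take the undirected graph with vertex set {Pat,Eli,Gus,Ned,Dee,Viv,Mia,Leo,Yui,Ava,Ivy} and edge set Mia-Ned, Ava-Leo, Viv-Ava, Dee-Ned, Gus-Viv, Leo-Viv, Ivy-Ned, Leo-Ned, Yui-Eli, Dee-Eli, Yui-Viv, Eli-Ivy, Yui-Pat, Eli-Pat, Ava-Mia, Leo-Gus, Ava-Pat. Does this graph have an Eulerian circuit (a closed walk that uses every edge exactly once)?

No

Degrees: Pat:3, Eli:4, Gus:2, Ned:4, Dee:2, Viv:4, Mia:2, Leo:4, Yui:3, Ava:4, Ivy:2
Pat, Yui have odd degree; an Eulerian circuit needs every degree to be even, so none exists.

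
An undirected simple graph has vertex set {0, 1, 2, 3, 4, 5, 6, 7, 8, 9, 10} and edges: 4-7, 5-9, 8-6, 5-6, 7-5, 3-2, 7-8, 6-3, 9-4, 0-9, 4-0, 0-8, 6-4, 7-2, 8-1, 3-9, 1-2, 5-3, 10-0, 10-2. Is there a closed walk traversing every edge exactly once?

Degrees: 0:4, 1:2, 2:4, 3:4, 4:4, 5:4, 6:4, 7:4, 8:4, 9:4, 10:2
Every vertex has even degree and the edges form a single connected piece, so an Eulerian circuit exists.

Yes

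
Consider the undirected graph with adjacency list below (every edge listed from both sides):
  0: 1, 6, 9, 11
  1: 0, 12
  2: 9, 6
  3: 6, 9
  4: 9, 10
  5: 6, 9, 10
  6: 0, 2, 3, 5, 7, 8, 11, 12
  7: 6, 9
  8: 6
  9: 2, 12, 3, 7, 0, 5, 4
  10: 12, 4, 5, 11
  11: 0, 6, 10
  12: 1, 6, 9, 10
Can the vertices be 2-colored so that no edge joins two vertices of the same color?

No

6-0-11-6 is an odd cycle (length 3), and a bipartite graph can contain only even cycles.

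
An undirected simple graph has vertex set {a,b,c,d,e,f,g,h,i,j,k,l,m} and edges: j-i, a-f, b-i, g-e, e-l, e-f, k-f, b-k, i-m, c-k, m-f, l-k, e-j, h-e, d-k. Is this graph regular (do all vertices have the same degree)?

No

Degrees: a:1, b:2, c:1, d:1, e:5, f:4, g:1, h:1, i:3, j:2, k:5, l:2, m:2
Degrees are not all equal (e.g. deg(a)=1 but deg(e)=5); not regular.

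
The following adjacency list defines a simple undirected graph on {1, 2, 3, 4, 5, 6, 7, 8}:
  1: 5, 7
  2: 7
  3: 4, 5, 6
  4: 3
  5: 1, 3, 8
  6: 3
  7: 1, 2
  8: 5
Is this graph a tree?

The graph has 8 vertices and 7 edges.
Connected and |E| = |V| - 1, which characterizes a tree.

Yes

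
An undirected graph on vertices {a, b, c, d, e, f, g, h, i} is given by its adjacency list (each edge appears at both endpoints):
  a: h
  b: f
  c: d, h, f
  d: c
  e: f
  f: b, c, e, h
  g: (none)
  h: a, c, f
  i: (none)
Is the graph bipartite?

No

c-f-h-c is an odd cycle (length 3), and a bipartite graph can contain only even cycles.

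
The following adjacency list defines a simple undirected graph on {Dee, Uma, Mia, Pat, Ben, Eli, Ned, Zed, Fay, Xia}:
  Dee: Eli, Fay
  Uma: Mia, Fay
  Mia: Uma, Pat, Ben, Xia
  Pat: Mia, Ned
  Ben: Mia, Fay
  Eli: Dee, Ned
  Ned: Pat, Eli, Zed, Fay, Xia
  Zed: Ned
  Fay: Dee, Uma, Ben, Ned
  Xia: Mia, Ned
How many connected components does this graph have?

1

Component: {Dee, Uma, Mia, Pat, Ben, Eli, Ned, Zed, Fay, Xia}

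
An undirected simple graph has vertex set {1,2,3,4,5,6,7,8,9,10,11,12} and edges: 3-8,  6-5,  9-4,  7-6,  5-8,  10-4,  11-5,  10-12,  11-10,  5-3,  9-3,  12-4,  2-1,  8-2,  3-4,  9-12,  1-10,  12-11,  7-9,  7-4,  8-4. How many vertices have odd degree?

Degrees: 1:2, 2:2, 3:4, 4:6, 5:4, 6:2, 7:3, 8:4, 9:4, 10:4, 11:3, 12:4
Odd-degree vertices: 7, 11.

2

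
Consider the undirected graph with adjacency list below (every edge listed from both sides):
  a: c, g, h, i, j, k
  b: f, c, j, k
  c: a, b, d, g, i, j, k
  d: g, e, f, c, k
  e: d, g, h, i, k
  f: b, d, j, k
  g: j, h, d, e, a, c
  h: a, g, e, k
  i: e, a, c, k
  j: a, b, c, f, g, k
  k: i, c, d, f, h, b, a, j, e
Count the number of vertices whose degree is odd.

4

Degrees: a:6, b:4, c:7, d:5, e:5, f:4, g:6, h:4, i:4, j:6, k:9
Odd-degree vertices: c, d, e, k.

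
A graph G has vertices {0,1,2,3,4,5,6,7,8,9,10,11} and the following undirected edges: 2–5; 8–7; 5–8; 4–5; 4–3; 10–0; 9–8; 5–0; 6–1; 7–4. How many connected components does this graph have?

3

Component: {11}
Component: {1, 6}
Component: {0, 2, 3, 4, 5, 7, 8, 9, 10}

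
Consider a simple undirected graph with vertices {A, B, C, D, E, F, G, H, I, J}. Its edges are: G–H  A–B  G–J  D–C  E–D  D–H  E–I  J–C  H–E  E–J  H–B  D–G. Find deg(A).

1

Neighbors of A: B.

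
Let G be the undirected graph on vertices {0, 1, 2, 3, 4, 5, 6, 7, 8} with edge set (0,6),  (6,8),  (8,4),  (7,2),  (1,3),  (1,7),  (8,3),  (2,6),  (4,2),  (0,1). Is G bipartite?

3-1-0-6-8-3 is an odd cycle (length 5), and a bipartite graph can contain only even cycles.

No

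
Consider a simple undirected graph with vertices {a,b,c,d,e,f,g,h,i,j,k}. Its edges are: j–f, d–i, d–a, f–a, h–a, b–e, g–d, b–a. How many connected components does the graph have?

Component: {c}
Component: {k}
Component: {a, b, d, e, f, g, h, i, j}

3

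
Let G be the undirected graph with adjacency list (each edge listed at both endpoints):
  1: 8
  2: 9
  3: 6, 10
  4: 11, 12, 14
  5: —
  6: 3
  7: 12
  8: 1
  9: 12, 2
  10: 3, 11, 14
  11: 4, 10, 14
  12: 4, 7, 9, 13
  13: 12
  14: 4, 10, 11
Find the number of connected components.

3

Component: {5}
Component: {1, 8}
Component: {2, 3, 4, 6, 7, 9, 10, 11, 12, 13, 14}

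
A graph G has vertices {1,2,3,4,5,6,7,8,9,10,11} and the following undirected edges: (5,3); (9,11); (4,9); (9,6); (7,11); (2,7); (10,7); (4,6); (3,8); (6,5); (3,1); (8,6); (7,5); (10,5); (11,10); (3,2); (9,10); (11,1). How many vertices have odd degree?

0

Degrees: 1:2, 2:2, 3:4, 4:2, 5:4, 6:4, 7:4, 8:2, 9:4, 10:4, 11:4
Odd-degree vertices: none.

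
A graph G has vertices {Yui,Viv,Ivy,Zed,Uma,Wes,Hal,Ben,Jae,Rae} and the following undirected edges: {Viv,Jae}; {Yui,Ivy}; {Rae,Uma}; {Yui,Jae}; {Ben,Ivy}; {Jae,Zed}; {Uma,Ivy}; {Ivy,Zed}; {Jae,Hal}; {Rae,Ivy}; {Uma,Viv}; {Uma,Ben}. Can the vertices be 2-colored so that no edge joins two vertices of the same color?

The cycle Ivy-Uma-Rae-Ivy has length 3, which is odd, so the graph is not bipartite.

No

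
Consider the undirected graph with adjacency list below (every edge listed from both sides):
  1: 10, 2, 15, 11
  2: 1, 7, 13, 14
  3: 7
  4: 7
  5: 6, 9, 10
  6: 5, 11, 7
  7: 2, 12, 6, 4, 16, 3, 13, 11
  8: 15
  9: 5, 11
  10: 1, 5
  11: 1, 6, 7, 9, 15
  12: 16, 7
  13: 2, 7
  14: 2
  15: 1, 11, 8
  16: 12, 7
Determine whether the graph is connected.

Yes

Starting from 1 and exploring outward reaches every vertex (1, 15, 11, 2, 10, 8, 6, 7, 9, 14, 13, 5, 16, 4, 3, 12); the graph is connected.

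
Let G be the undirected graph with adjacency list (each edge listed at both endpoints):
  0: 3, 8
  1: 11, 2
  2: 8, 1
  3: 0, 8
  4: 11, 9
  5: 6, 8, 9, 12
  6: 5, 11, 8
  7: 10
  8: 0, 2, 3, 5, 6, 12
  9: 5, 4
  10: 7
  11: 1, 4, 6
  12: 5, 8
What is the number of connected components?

2

Component: {7, 10}
Component: {0, 1, 2, 3, 4, 5, 6, 8, 9, 11, 12}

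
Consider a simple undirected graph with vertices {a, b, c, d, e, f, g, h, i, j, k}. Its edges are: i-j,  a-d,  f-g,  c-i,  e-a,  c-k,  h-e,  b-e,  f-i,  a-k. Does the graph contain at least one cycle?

No

The graph has 11 vertices, 10 edges, and 1 connected component.
Since 10 = 11 - 1, the graph is a forest and contains no cycle.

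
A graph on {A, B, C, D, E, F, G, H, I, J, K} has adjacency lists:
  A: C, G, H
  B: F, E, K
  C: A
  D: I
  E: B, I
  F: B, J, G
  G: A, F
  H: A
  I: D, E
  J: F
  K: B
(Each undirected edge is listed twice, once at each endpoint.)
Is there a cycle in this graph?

|V| = 11, |E| = 10, number of components = 1.
A forest on 11 vertices with 1 component has exactly 10 edges, which matches — so no cycle.

No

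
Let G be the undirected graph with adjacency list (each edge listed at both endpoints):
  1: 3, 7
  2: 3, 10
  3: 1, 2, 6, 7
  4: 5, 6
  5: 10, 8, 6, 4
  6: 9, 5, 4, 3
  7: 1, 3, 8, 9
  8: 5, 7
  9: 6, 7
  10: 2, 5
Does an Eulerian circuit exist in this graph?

Degrees: 1:2, 2:2, 3:4, 4:2, 5:4, 6:4, 7:4, 8:2, 9:2, 10:2
Every vertex has even degree and the edges form a single connected piece, so an Eulerian circuit exists.

Yes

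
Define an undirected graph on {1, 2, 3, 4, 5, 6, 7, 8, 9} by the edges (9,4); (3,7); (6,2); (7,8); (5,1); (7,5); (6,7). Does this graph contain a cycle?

|V| = 9, |E| = 7, number of components = 2.
A forest on 9 vertices with 2 components has exactly 7 edges, which matches — so no cycle.

No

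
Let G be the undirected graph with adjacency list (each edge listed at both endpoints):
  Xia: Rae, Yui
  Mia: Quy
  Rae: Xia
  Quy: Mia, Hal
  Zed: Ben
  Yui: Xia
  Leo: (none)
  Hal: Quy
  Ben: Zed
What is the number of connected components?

Component: {Leo}
Component: {Zed, Ben}
Component: {Xia, Rae, Yui}
Component: {Mia, Quy, Hal}

4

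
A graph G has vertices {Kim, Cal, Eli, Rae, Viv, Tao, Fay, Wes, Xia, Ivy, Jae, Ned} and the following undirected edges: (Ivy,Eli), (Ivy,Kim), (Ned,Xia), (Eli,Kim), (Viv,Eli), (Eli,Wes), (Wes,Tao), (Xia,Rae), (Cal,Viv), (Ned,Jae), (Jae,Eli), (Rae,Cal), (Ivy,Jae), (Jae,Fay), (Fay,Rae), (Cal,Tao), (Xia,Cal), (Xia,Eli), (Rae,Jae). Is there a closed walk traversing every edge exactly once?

No

Degrees: Kim:2, Cal:4, Eli:6, Rae:4, Viv:2, Tao:2, Fay:2, Wes:2, Xia:4, Ivy:3, Jae:5, Ned:2
Ivy, Jae have odd degree; an Eulerian circuit needs every degree to be even, so none exists.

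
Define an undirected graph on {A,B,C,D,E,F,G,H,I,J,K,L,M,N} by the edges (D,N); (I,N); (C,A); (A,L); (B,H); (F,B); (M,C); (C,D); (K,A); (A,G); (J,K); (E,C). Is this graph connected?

No

Component: {B, F, H}
Component: {A, C, D, E, G, I, J, K, L, M, N}
No edge joins these 2 groups, so the graph is disconnected.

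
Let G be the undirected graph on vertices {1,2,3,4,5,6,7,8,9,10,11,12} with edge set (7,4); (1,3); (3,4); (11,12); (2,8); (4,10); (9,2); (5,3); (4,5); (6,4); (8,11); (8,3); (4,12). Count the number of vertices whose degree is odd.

6

Degrees: 1:1, 2:2, 3:4, 4:6, 5:2, 6:1, 7:1, 8:3, 9:1, 10:1, 11:2, 12:2
Odd-degree vertices: 1, 6, 7, 8, 9, 10.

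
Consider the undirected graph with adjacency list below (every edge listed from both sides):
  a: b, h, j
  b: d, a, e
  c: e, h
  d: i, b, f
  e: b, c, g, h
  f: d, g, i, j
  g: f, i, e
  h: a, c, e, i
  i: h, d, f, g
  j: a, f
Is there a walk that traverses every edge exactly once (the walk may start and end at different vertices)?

Degrees: a:3, b:3, c:2, d:3, e:4, f:4, g:3, h:4, i:4, j:2
Odd-degree vertices: a, b, d, g (4 total).
An Eulerian trail requires 0 or 2 odd-degree vertices; here there are 4.

No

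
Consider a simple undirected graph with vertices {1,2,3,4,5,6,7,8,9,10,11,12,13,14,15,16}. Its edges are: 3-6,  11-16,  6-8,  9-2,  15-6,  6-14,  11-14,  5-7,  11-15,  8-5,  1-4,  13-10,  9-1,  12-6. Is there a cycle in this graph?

Yes

The graph has 16 vertices, 14 edges, and 3 connected components.
Since 14 > 16 - 3, a cycle must exist; for instance 6-14-11-15-6.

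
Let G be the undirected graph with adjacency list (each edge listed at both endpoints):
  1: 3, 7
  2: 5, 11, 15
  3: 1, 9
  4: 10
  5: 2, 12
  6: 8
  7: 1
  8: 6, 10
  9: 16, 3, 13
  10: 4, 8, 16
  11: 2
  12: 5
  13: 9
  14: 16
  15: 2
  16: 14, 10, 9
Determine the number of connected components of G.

Component: {2, 5, 11, 12, 15}
Component: {1, 3, 4, 6, 7, 8, 9, 10, 13, 14, 16}

2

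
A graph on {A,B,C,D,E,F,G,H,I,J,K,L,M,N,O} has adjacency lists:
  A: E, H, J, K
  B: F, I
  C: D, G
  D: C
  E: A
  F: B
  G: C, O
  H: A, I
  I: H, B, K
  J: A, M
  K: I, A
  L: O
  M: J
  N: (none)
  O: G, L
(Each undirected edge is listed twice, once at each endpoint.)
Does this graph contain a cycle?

|V| = 15, |E| = 13, number of components = 3.
Since 13 > 15 - 3, a cycle must exist; for instance A-K-I-H-A.

Yes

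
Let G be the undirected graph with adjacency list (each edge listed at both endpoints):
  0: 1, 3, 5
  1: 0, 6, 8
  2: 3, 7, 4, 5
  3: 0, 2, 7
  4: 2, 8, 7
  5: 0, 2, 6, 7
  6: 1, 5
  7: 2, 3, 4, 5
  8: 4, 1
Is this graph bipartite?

2-7-5-2 is an odd cycle (length 3), and a bipartite graph can contain only even cycles.

No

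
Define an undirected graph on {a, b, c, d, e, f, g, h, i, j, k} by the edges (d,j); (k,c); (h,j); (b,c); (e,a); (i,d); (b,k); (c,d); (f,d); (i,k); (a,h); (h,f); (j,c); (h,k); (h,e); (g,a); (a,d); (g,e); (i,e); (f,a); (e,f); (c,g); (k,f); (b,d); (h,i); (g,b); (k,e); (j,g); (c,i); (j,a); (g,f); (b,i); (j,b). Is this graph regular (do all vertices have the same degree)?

Degrees: a:6, b:6, c:6, d:6, e:6, f:6, g:6, h:6, i:6, j:6, k:6
Every vertex has degree 6, so the graph is 6-regular.

Yes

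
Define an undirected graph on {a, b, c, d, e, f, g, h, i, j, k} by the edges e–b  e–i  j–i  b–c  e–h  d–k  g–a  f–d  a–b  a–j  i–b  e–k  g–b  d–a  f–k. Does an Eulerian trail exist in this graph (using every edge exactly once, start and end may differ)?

No

Degrees: a:4, b:5, c:1, d:3, e:4, f:2, g:2, h:1, i:3, j:2, k:3
Odd-degree vertices: b, c, d, h, i, k (6 total).
An Eulerian trail requires 0 or 2 odd-degree vertices; here there are 6.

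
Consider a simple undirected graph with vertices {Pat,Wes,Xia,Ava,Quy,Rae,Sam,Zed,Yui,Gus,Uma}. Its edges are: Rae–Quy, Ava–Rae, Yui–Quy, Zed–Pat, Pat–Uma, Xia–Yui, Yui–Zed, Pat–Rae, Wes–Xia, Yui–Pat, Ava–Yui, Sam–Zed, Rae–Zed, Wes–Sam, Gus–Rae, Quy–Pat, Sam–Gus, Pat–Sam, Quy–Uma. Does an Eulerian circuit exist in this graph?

No

Degrees: Pat:6, Wes:2, Xia:2, Ava:2, Quy:4, Rae:5, Sam:4, Zed:4, Yui:5, Gus:2, Uma:2
Rae, Yui have odd degree; an Eulerian circuit needs every degree to be even, so none exists.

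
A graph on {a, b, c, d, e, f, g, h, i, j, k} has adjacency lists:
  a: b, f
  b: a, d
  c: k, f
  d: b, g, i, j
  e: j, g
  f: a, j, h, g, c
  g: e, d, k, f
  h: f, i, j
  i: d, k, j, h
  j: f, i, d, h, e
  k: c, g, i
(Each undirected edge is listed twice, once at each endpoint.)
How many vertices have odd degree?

Degrees: a:2, b:2, c:2, d:4, e:2, f:5, g:4, h:3, i:4, j:5, k:3
Odd-degree vertices: f, h, j, k.

4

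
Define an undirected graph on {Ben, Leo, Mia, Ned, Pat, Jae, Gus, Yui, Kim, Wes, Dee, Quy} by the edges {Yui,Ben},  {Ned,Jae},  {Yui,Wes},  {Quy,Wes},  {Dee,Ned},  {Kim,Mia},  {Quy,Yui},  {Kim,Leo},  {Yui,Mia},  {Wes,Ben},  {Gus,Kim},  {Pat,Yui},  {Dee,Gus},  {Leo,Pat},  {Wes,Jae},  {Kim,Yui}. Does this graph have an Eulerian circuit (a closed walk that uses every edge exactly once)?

Yes

Degrees: Ben:2, Leo:2, Mia:2, Ned:2, Pat:2, Jae:2, Gus:2, Yui:6, Kim:4, Wes:4, Dee:2, Quy:2
Every vertex has even degree and the edges form a single connected piece, so an Eulerian circuit exists.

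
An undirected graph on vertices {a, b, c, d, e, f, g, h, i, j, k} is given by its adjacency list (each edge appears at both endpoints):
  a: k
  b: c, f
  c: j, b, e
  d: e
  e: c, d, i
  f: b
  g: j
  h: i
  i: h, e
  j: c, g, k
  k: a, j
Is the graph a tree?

Yes

The graph has 11 vertices and 10 edges.
Connected and |E| = |V| - 1, which characterizes a tree.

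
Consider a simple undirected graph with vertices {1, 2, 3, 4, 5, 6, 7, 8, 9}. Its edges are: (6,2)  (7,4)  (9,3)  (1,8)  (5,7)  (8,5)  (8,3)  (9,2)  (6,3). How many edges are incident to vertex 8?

Neighbors of 8: 1, 3, 5.

3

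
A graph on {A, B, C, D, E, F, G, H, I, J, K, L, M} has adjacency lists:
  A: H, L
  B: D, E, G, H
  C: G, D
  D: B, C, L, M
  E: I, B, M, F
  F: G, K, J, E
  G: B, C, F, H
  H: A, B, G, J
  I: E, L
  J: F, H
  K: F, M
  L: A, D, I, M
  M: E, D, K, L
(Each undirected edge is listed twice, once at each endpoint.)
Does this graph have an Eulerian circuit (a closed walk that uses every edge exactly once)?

Degrees: A:2, B:4, C:2, D:4, E:4, F:4, G:4, H:4, I:2, J:2, K:2, L:4, M:4
All degrees are even and the non-isolated vertices are connected — an Eulerian circuit exists.

Yes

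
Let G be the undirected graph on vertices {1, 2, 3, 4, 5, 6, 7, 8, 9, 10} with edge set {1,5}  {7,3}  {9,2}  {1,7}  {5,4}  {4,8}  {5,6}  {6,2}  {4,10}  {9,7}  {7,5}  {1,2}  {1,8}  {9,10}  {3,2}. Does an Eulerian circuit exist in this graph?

Degrees: 1:4, 2:4, 3:2, 4:3, 5:4, 6:2, 7:4, 8:2, 9:3, 10:2
4, 9 have odd degree; an Eulerian circuit needs every degree to be even, so none exists.

No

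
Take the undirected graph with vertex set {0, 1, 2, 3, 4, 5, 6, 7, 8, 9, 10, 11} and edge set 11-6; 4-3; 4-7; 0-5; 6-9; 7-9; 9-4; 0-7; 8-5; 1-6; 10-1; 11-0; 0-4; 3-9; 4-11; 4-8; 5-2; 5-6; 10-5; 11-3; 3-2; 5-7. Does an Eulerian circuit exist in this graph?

Degrees: 0:4, 1:2, 2:2, 3:4, 4:6, 5:6, 6:4, 7:4, 8:2, 9:4, 10:2, 11:4
Every vertex has even degree and the edges form a single connected piece, so an Eulerian circuit exists.

Yes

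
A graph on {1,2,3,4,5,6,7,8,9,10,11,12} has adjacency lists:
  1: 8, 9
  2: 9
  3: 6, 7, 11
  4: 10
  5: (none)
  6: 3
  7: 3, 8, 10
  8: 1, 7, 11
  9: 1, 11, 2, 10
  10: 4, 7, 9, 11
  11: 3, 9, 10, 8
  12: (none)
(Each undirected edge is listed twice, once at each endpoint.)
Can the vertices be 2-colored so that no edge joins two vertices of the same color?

The cycle 10-9-11-10 has length 3, which is odd, so the graph is not bipartite.

No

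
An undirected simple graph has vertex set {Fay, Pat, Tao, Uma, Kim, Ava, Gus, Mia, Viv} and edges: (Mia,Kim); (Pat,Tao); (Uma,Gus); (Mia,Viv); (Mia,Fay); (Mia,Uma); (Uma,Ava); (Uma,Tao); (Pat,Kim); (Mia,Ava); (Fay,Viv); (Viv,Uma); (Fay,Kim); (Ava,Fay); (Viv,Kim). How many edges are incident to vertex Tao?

2

Neighbors of Tao: Pat, Uma.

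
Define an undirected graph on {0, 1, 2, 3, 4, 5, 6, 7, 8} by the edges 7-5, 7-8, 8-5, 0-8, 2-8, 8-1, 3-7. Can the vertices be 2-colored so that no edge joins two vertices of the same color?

No

5-7-8-5 is an odd cycle (length 3), and a bipartite graph can contain only even cycles.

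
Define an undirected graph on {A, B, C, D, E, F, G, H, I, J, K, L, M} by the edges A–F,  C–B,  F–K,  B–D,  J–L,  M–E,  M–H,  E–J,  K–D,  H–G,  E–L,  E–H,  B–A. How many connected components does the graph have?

Component: {I}
Component: {A, B, C, D, F, K}
Component: {E, G, H, J, L, M}

3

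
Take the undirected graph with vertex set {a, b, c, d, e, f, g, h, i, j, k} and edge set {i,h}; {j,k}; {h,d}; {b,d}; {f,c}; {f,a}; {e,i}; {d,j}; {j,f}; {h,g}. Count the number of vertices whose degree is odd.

Degrees: a:1, b:1, c:1, d:3, e:1, f:3, g:1, h:3, i:2, j:3, k:1
Odd-degree vertices: a, b, c, d, e, f, g, h, j, k.

10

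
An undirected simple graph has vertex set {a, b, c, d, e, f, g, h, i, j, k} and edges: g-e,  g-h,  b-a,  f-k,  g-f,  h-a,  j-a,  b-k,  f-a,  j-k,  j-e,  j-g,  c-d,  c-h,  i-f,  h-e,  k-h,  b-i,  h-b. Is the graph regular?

No

Degrees: a:4, b:4, c:2, d:1, e:3, f:4, g:4, h:6, i:2, j:4, k:4
Vertex d has degree 1 while h has degree 6, so the graph is not regular.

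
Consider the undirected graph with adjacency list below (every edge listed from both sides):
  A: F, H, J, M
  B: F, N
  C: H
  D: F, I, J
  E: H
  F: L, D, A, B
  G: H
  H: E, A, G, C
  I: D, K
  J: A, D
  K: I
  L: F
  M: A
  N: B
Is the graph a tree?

|V| = 14, |E| = 14.
Connected but with 14 > 13 edges, so it has a cycle and is not a tree.

No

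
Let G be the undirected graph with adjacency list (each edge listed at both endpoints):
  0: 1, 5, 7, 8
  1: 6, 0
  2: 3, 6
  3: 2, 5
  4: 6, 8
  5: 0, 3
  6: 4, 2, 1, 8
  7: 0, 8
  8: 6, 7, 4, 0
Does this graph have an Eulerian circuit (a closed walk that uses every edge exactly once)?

Yes

Degrees: 0:4, 1:2, 2:2, 3:2, 4:2, 5:2, 6:4, 7:2, 8:4
All degrees are even and the non-isolated vertices are connected — an Eulerian circuit exists.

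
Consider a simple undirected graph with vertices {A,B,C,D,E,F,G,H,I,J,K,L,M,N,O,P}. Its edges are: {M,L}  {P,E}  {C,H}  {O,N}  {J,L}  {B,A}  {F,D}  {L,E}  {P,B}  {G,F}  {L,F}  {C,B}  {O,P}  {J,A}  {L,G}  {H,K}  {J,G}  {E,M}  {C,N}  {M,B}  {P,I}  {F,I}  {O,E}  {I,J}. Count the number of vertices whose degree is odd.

Degrees: A:2, B:4, C:3, D:1, E:4, F:4, G:3, H:2, I:3, J:4, K:1, L:5, M:3, N:2, O:3, P:4
Odd-degree vertices: C, D, G, I, K, L, M, O.

8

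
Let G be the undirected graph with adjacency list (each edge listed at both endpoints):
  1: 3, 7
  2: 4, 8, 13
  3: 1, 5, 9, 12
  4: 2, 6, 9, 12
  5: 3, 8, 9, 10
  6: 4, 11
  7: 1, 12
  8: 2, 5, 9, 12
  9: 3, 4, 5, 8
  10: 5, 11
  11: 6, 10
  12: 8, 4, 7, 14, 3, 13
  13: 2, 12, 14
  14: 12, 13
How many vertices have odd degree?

Degrees: 1:2, 2:3, 3:4, 4:4, 5:4, 6:2, 7:2, 8:4, 9:4, 10:2, 11:2, 12:6, 13:3, 14:2
Odd-degree vertices: 2, 13.

2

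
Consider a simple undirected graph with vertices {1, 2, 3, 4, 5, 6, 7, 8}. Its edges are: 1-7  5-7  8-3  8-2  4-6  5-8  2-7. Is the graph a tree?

The graph has 8 vertices and 7 edges.
It splits into 2 components, so it cannot be a tree.

No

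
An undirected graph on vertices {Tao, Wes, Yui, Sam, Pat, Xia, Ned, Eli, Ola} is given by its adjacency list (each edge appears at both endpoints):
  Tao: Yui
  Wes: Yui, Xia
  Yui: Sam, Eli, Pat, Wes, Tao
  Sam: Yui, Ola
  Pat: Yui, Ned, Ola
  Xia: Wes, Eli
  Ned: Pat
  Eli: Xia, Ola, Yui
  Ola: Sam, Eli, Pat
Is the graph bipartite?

Yes

A valid 2-coloring puts {Yui, Xia, Ned, Ola} on one side and {Tao, Wes, Sam, Pat, Eli} on the other; every edge crosses between the two sides.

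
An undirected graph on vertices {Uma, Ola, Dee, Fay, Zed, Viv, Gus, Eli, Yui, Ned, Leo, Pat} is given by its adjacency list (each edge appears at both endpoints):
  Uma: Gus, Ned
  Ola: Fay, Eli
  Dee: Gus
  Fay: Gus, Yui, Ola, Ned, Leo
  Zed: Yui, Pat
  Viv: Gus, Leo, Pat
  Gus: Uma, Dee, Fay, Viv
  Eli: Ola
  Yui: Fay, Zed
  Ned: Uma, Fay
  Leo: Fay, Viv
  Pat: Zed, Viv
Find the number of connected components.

Component: {Uma, Ola, Dee, Fay, Zed, Viv, Gus, Eli, Yui, Ned, Leo, Pat}

1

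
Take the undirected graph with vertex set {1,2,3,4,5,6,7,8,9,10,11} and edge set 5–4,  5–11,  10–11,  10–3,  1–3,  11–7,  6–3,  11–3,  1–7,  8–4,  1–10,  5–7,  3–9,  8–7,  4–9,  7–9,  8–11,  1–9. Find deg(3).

Neighbors of 3: 1, 6, 9, 10, 11.

5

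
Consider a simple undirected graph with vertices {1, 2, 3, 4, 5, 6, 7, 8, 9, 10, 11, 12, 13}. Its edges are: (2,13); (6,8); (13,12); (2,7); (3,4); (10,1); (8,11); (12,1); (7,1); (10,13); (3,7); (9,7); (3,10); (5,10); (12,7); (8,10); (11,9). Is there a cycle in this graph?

Yes

The graph has 13 vertices, 17 edges, and 1 connected component.
One cycle is 7-3-10-8-11-9-7.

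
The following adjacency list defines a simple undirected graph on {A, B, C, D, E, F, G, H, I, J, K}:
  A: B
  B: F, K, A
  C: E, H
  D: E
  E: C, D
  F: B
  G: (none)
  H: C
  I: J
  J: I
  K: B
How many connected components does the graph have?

Component: {G}
Component: {I, J}
Component: {A, B, F, K}
Component: {C, D, E, H}

4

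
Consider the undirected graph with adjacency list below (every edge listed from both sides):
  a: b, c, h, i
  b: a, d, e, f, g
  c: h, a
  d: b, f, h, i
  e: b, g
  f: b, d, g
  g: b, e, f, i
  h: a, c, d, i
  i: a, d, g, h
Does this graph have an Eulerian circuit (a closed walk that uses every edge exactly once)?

Degrees: a:4, b:5, c:2, d:4, e:2, f:3, g:4, h:4, i:4
b, f have odd degree; an Eulerian circuit needs every degree to be even, so none exists.

No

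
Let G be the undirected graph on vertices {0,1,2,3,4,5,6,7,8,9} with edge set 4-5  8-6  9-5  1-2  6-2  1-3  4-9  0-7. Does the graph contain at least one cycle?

Yes

|V| = 10, |E| = 8, number of components = 3.
One cycle is 4-9-5-4.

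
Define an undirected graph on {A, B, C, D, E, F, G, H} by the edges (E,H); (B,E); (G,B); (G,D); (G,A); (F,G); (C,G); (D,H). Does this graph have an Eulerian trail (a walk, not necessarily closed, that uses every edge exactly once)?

No

Degrees: A:1, B:2, C:1, D:2, E:2, F:1, G:5, H:2
Odd-degree vertices: A, C, F, G (4 total).
An Eulerian trail requires 0 or 2 odd-degree vertices; here there are 4.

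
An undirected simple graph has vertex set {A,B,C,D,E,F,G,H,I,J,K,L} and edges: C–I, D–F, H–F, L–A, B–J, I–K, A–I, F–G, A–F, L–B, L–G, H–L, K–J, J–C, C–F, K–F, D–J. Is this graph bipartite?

Partition the vertices as {E, F, I, J, L} vs {A, B, C, D, G, H, K}. Each listed edge has one endpoint in each part, so the graph is bipartite.

Yes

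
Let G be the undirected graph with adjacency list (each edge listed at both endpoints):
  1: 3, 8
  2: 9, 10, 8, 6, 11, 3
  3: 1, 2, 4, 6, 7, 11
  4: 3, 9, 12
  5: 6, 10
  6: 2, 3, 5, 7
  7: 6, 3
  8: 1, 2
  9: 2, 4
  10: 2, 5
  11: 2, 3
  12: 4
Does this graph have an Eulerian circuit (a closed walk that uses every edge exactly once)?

No

Degrees: 1:2, 2:6, 3:6, 4:3, 5:2, 6:4, 7:2, 8:2, 9:2, 10:2, 11:2, 12:1
Vertices with odd degree: 4, 12. An Eulerian circuit requires all degrees even.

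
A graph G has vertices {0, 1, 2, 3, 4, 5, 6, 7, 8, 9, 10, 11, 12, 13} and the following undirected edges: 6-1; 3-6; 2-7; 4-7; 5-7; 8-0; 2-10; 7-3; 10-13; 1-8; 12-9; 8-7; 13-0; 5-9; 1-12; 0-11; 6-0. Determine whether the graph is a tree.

The graph has 14 vertices and 17 edges.
A tree on 14 vertices has exactly 13 edges; this graph has 17, so it contains a cycle and is not a tree.

No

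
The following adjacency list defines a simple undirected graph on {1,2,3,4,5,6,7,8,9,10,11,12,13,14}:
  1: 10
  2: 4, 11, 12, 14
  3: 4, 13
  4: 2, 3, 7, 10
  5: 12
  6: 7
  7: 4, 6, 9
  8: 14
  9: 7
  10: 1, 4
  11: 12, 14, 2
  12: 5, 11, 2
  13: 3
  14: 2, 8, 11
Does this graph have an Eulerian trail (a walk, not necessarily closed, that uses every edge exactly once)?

Degrees: 1:1, 2:4, 3:2, 4:4, 5:1, 6:1, 7:3, 8:1, 9:1, 10:2, 11:3, 12:3, 13:1, 14:3
Odd-degree vertices: 1, 5, 6, 7, 8, 9, 11, 12, 13, 14 (10 total).
An Eulerian trail requires 0 or 2 odd-degree vertices; here there are 10.

No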